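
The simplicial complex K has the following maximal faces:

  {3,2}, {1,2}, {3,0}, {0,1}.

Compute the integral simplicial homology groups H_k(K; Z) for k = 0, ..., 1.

H_0 ≅ Z,  H_1 ≅ Z.

Take the total order 0 < 1 < 2 < 3 on the vertex set. Then K (dimension 1) consists of the simplices:

  0-simplices (4): [0], [1], [2], [3]
  1-simplices (4): [0,1], [0,3], [1,2], [2,3]

giving chain groups C_0 ≅ Z^4, C_1 ≅ Z^4.

∂_1: C_1 → C_0 maps an edge to its endpoints' difference, ∂[p,q] = q − p. For instance
  ∂[1,2] = [2] − [1].
As a 4×4 matrix over Z this has rank 3, with invariant factors (1,1,1).

From H_k ≅ ker(∂_k) / im(∂_{k+1}) we obtain:

  H_0: rank C_0 − rank ∂_1 = 4 − 3 = 1, and the invariant factors of ∂_1 are all 1, so H_0 = Z.
  H_1: rank ker ∂_1 − rank ∂_2 = (4 − 3) − 0 = 1, and there is no ∂_2, so H_1 = Z.

As a check, the Euler characteristic is 4 − 4 = 0, which agrees with 1 − 1 = 0.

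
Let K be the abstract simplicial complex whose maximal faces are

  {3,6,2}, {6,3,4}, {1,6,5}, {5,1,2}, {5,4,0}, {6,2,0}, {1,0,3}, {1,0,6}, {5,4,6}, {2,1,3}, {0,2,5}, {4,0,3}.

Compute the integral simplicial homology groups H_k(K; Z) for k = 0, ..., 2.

Order the vertices as 0 < 1 < 2 < 3 < 4 < 5 < 6. Listing each simplex with vertices in this order, K has dimension 2 with simplices:

  0-simplices (7): [0], [1], [2], [3], [4], [5], [6]
  1-simplices (18): [0,1], [0,2], [0,3], [0,4], [0,5], [0,6], [1,2], [1,3], [1,5], [1,6], [2,3], [2,5], [2,6], [3,4], [3,6], [4,5], [4,6], [5,6]
  2-simplices (12): [0,1,3], [0,1,6], [0,2,5], [0,2,6], [0,3,4], [0,4,5], [1,2,3], [1,2,5], [1,5,6], [2,3,6], [3,4,6], [4,5,6]

giving chain groups C_0 ≅ Z^7, C_1 ≅ Z^18, C_2 ≅ Z^12.

∂_1: C_1 → C_0 maps an edge to its endpoints' difference, ∂[p,q] = q − p. For instance
  ∂[3,4] = [4] − [3].
As a 7×18 matrix over Z this has rank 6, with invariant factors (1,1,1,1,1,1).

Boundary ∂_2: C_2 → C_1 sends each 2-simplex [p,q,r] to [q,r] − [p,r] + [p,q]. For instance
  ∂[1,5,6] = [5,6] − [1,6] + [1,5],
  ∂[3,4,6] = [4,6] − [3,6] + [3,4].
This gives a 18×12 integer matrix of rank 12; reducing to Smith normal form yields diagonal entries (1,1,1,1,1,1,1,1,1,1,1,2).

From H_k ≅ ker(∂_k) / im(∂_{k+1}) we obtain:

  H_0: rank C_0 − rank ∂_1 = 7 − 6 = 1, and the invariant factors of ∂_1 are all 1, so H_0 ≅ Z.
  H_1: rank ker ∂_1 − rank ∂_2 = (18 − 6) − 12 = 0, and ∂_2 has invariant factor 2 > 1, so H_1 ≅ Z/2.
  H_2: rank ker ∂_2 − rank ∂_3 = (12 − 12) − 0 = 0, and there is no ∂_3, so H_2 ≅ 0.

H_0 ≅ Z,  H_1 ≅ Z/2,  H_2 = 0.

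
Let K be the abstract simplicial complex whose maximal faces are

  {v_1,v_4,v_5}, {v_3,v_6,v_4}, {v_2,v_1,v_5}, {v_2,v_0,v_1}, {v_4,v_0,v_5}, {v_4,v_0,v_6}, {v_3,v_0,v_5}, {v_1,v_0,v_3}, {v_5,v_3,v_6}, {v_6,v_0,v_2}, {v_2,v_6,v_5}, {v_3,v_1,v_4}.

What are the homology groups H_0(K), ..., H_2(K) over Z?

Order the vertices as v_0 < v_1 < v_2 < v_3 < v_4 < v_5 < v_6. Listing each simplex with vertices in this order, K has dimension 2 with simplices:

  0-simplices (7): [v_0], [v_1], [v_2], [v_3], [v_4], [v_5], [v_6]
  1-simplices (18): (18 of them)
  2-simplices (12): (12 of them)

giving chain groups C_0 ≅ Z^7, C_1 ≅ Z^18, C_2 ≅ Z^12.

The boundary map ∂_1: C_1 → C_0 is given by ∂[p,q] = [q] − [p]. For instance
  ∂[v_1,v_5] = [v_5] − [v_1].
The resulting 7×18 matrix has rank 6, and its Smith normal form has invariant factors (1,1,1,1,1,1).

The boundary map ∂_2: C_2 → C_1 maps a triangle to the signed sum of its edges. For instance
  ∂[v_0,v_1,v_2] = [v_1,v_2] − [v_0,v_2] + [v_0,v_1],
  ∂[v_1,v_4,v_5] = [v_4,v_5] − [v_1,v_5] + [v_1,v_4].
The resulting 18×12 matrix has rank 12, and its Smith normal form has invariant factors (1,1,1,1,1,1,1,1,1,1,1,2).

Computing H_k = (kernel of ∂_k) / (image of ∂_{k+1}):

  H_0: rank C_0 − rank ∂_1 = 7 − 6 = 1, and the invariant factors of ∂_1 are all 1, so H_0 ≅ Z.
  H_1: rank ker ∂_1 − rank ∂_2 = (18 − 6) − 12 = 0, and ∂_2 has invariant factor 2 > 1, so H_1 ≅ Z/2.
  H_2: rank ker ∂_2 − rank ∂_3 = (12 − 12) − 0 = 0, and there is no ∂_3, so H_2 ≅ 0.

H_0 ≅ Z,  H_1 ≅ Z/2,  H_2 = 0.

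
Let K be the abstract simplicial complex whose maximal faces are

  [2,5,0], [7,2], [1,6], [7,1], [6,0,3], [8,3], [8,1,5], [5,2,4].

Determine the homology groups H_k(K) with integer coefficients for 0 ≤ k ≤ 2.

H_0 ≅ Z,  H_1 ≅ Z^3,  H_2 = 0.

Take the total order 0 < 1 < 2 < 3 < 4 < 5 < 6 < 7 < 8 on the vertex set. Then K (dimension 2) consists of the simplices:

  0-simplices (9): [0], [1], [2], [3], [4], [5], [6], [7], [8]
  1-simplices (15): [0,2], [0,3], [0,5], [0,6], [1,5], [1,6], [1,7], [1,8], [2,4], [2,5], [2,7], [3,6], [3,8], [4,5], [5,8]
  2-simplices (4): [0,2,5], [0,3,6], [1,5,8], [2,4,5]

Hence C_0 ≅ Z^9, C_1 ≅ Z^15, C_2 ≅ Z^4.

∂_1: C_1 → C_0 sends each edge [p,q] (with p < q) to q − p. For instance
  ∂[1,8] = [8] − [1].
The resulting 9×15 matrix has rank 8, and its Smith normal form has invariant factors (1,1,1,1,1,1,1,1).

Boundary ∂_2: C_2 → C_1 sends each 2-simplex [p,q,r] to [q,r] − [p,r] + [p,q]. For instance
  ∂[0,3,6] = [3,6] − [0,6] + [0,3],
  ∂[1,5,8] = [5,8] − [1,8] + [1,5].
As a 15×4 matrix over Z this has rank 4, with invariant factors (1,1,1,1).

From H_k ≅ ker(∂_k) / im(∂_{k+1}) we obtain:

  H_0: rank C_0 − rank ∂_1 = 9 − 8 = 1, and the invariant factors of ∂_1 are all 1, so H_0 ≅ Z.
  H_1: rank ker ∂_1 − rank ∂_2 = (15 − 8) − 4 = 3, and the invariant factors of ∂_2 are all 1, so H_1 ≅ Z^3.
  H_2: rank ker ∂_2 − rank ∂_3 = (4 − 4) − 0 = 0, and there is no ∂_3, so H_2 ≅ 0.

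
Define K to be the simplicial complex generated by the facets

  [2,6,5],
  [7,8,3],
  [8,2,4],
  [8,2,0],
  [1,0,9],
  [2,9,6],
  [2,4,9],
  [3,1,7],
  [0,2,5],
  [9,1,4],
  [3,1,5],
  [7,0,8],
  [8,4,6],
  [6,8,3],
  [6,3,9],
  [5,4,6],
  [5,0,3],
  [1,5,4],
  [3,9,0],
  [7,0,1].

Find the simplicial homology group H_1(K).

We work with the vertex ordering 0 < 1 < 2 < 3 < 4 < 5 < 6 < 7 < 8 < 9. The simplices of K, each written with vertices in increasing order, are:

  0-simplices (10): [0], [1], [2], [3], [4], [5], [6], [7], [8], [9]
  1-simplices (30): (30 of them)
  2-simplices (20): (20 of them)

giving chain groups C_0 ≅ Z^10, C_1 ≅ Z^30, C_2 ≅ Z^20.

∂_1: C_1 → C_0 sends each edge [p,q] (with p < q) to q − p. For instance
  ∂[3,7] = [7] − [3].
This gives a 10×30 integer matrix of rank 9; reducing to Smith normal form yields diagonal entries (1,1,1,1,1,1,1,1,1).

∂_2: C_2 → C_1 maps a triangle to the signed sum of its edges. For instance
  ∂[0,2,5] = [2,5] − [0,5] + [0,2],
  ∂[2,6,9] = [6,9] − [2,9] + [2,6].
This gives a 30×20 integer matrix of rank 20; reducing to Smith normal form yields diagonal entries (1,1,1,1,1,1,1,1,1,1,1,1,1,1,1,1,1,1,1,2).

Now H_k = ker ∂_k / im ∂_{k+1}, so:

  H_1: rank ker ∂_1 − rank ∂_2 = (30 − 9) − 20 = 1, and ∂_2 has invariant factor 2 > 1, so H_1 = Z × Z/2.

H_1 = Z × Z/2.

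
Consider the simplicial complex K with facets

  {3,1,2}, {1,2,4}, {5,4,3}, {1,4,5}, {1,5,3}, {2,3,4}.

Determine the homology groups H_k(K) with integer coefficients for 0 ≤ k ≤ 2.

H_0 = Z,  H_1 = 0,  H_2 = Z.

Take the total order 1 < 2 < 3 < 4 < 5 on the vertex set. Then K (dimension 2) consists of the simplices:

  0-simplices (5): [1], [2], [3], [4], [5]
  1-simplices (9): [1,2], [1,3], [1,4], [1,5], [2,3], [2,4], [3,4], [3,5], [4,5]
  2-simplices (6): [1,2,3], [1,2,4], [1,3,5], [1,4,5], [2,3,4], [3,4,5]

Hence C_0 ≅ Z^5, C_1 ≅ Z^9, C_2 ≅ Z^6.

Boundary ∂_1: C_1 → C_0 sends each edge [p,q] (with p < q) to q − p. For instance
  ∂[2,4] = [4] − [2].
The resulting 5×9 matrix has rank 4, and its Smith normal form has invariant factors (1,1,1,1).

∂_2: C_2 → C_1 maps a triangle to the signed sum of its edges. For instance
  ∂[2,3,4] = [3,4] − [2,4] + [2,3],
  ∂[1,4,5] = [4,5] − [1,5] + [1,4].
The 9×6 boundary matrix has rank 5 and Smith normal form diag(1,1,1,1,1).

From H_k ≅ ker(∂_k) / im(∂_{k+1}) we obtain:

  H_0: rank C_0 − rank ∂_1 = 5 − 4 = 1, and the invariant factors of ∂_1 are all 1, so H_0 = Z.
  H_1: rank ker ∂_1 − rank ∂_2 = (9 − 4) − 5 = 0, and the invariant factors of ∂_2 are all 1, so H_1 = 0.
  H_2: rank ker ∂_2 − rank ∂_3 = (6 − 5) − 0 = 1, and there is no ∂_3, so H_2 = Z.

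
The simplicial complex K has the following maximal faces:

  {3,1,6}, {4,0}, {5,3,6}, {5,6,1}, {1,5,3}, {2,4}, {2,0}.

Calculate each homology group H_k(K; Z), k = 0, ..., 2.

K has 7 vertices, 9 edges, 4 triangles.
rank ∂_0 = 0, rank ∂_1 = 5 ⇒ b_0 = 7 − 0 − 5 = 2; all invariant factors of ∂_1 are 1 so no torsion. So H_0 ≅ Z^2.
rank ∂_1 = 5, rank ∂_2 = 3 ⇒ b_1 = 9 − 5 − 3 = 1; all invariant factors of ∂_2 are 1 so no torsion. So H_1 ≅ Z.
rank ∂_2 = 3, rank ∂_3 = 0 ⇒ b_2 = 4 − 3 − 0 = 1. So H_2 ≅ Z.

H_0 ≅ Z^2,  H_1 ≅ Z,  H_2 ≅ Z.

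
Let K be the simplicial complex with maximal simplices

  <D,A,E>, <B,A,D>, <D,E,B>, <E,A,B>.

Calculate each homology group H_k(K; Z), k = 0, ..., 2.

H_0 = Z,  H_1 = 0,  H_2 = Z.

Order the vertices as A < B < D < E. Listing each simplex with vertices in this order, K has dimension 2 with simplices:

  0-simplices (4): A, B, D, E
  1-simplices (6): AB, AD, AE, BD, BE, DE
  2-simplices (4): ABD, ABE, ADE, BDE

giving chain groups C_0 ≅ Z^4, C_1 ≅ Z^6, C_2 ≅ Z^4.

∂_1: C_1 → C_0 is given by ∂[p,q] = [q] − [p].
The 4×6 boundary matrix has rank 3 and Smith normal form diag(1,1,1).

∂_2: C_2 → C_1 acts by ∂[p,q,r] = [q,r] − [p,r] + [p,q]. For instance
  ∂BDE = DE − BE + BD,
  ∂ABE = BE − AE + AB.
This gives a 6×4 integer matrix of rank 3; reducing to Smith normal form yields diagonal entries (1,1,1).

From H_k ≅ ker(∂_k) / im(∂_{k+1}) we obtain:

  H_0: rank C_0 − rank ∂_1 = 4 − 3 = 1, and the invariant factors of ∂_1 are all 1, so H_0 ≅ Z.
  H_1: rank ker ∂_1 − rank ∂_2 = (6 − 3) − 3 = 0, and the invariant factors of ∂_2 are all 1, so H_1 ≅ 0.
  H_2: rank ker ∂_2 − rank ∂_3 = (4 − 3) − 0 = 1, and there is no ∂_3, so H_2 ≅ Z.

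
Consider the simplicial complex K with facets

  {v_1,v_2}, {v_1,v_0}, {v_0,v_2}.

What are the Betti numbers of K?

We work with the vertex ordering v_0 < v_1 < v_2. The simplices of K, each written with vertices in increasing order, are:

  0-simplices (3): [v_0], [v_1], [v_2]
  1-simplices (3): [v_0,v_1], [v_0,v_2], [v_1,v_2]

so the chain groups are C_0 ≅ Z^3, C_1 ≅ Z^3.

The boundary map ∂_1: C_1 → C_0 sends each edge [p,q] (with p < q) to q − p. For instance
  ∂[v_0,v_2] = [v_2] − [v_0].
The resulting 3×3 matrix has rank 2, and its Smith normal form has invariant factors (1,1).

Computing H_k = (kernel of ∂_k) / (image of ∂_{k+1}):

  H_0: rank C_0 − rank ∂_1 = 3 − 2 = 1, and the invariant factors of ∂_1 are all 1, so H_0 = Z.
  H_1: rank ker ∂_1 − rank ∂_2 = (3 − 2) − 0 = 1, and there is no ∂_2, so H_1 = Z.

As a check, the Euler characteristic is 3 − 3 = 0, which agrees with 1 − 1 = 0.
(K is a triangulation of the circle S^1.)

Hence the Betti numbers are b_0 = 1, b_1 = 1.

b_0 = 1, b_1 = 1.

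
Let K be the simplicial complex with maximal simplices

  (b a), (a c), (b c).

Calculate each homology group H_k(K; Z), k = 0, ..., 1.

We work with the vertex ordering a < b < c. The simplices of K, each written with vertices in increasing order, are:

  0-simplices (3): a, b, c
  1-simplices (3): ab, ac, bc

so the chain groups are C_0 ≅ Z^3, C_1 ≅ Z^3.

Boundary ∂_1: C_1 → C_0 is given by ∂[p,q] = [q] − [p].
The resulting 3×3 matrix has rank 2, and its Smith normal form has invariant factors (1,1).

Reading off H_k = ker ∂_k / im ∂_{k+1}:

  H_0: rank C_0 − rank ∂_1 = 3 − 2 = 1, and the invariant factors of ∂_1 are all 1, so H_0 = Z.
  H_1: rank ker ∂_1 − rank ∂_2 = (3 − 2) − 0 = 1, and there is no ∂_2, so H_1 = Z.

As a check, the Euler characteristic is 3 − 3 = 0, which agrees with 1 − 1 = 0.

H_0 ≅ Z,  H_1 ≅ Z.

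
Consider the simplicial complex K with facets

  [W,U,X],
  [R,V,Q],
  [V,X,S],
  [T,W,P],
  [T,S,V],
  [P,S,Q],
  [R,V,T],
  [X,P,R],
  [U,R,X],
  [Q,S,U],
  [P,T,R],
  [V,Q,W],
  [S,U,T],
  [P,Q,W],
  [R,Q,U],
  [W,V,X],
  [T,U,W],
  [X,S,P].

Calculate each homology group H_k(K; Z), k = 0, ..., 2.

H_0 = Z,  H_1 = Z^2,  H_2 = Z.

We work with the vertex ordering P < Q < R < S < T < U < V < W < X. The simplices of K, each written with vertices in increasing order, are:

  0-simplices (9): P, Q, R, S, T, U, V, W, X
  1-simplices (27): PQ, PR, PS, PT, PW, PX, QR, QS, QU, QV, QW, RT, RU, RV, RX, ST, SU, SV, SX, TU, TV, TW, UW, UX, VW, VX, WX
  2-simplices (18): PQS, PQW, PRT, PRX, PSX, PTW, QRU, QRV, QSU, QVW, RTV, RUX, STU, STV, SVX, TUW, UWX, VWX

giving chain groups C_0 ≅ Z^9, C_1 ≅ Z^27, C_2 ≅ Z^18.

The boundary map ∂_1: C_1 → C_0 sends each edge [p,q] (with p < q) to q − p.
As a 9×27 matrix over Z this has rank 8, with invariant factors (1,1,1,1,1,1,1,1).

∂_2: C_2 → C_1 acts by ∂[p,q,r] = [q,r] − [p,r] + [p,q]. For instance
  ∂TUW = UW − TW + TU,
  ∂PRT = RT − PT + PR.
This gives a 27×18 integer matrix of rank 17; reducing to Smith normal form yields diagonal entries (1,1,1,1,1,1,1,1,1,1,1,1,1,1,1,1,1).

Reading off H_k = ker ∂_k / im ∂_{k+1}:

  H_0: rank C_0 − rank ∂_1 = 9 − 8 = 1, and the invariant factors of ∂_1 are all 1, so H_0 ≅ Z.
  H_1: rank ker ∂_1 − rank ∂_2 = (27 − 8) − 17 = 2, and the invariant factors of ∂_2 are all 1, so H_1 ≅ Z^2.
  H_2: rank ker ∂_2 − rank ∂_3 = (18 − 17) − 0 = 1, and there is no ∂_3, so H_2 ≅ Z.

As a check, the Euler characteristic is 9 − 27 + 18 = 0, which agrees with 1 − 2 + 1 = 0.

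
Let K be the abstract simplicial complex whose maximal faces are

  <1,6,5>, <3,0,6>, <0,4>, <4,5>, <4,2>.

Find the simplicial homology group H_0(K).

K has 7 vertices, 9 edges, 2 triangles.
rank ∂_0 = 0, rank ∂_1 = 6 ⇒ b_0 = 7 − 0 − 6 = 1; all invariant factors of ∂_1 are 1 so no torsion. So H_0 = Z.

H_0 ≅ Z.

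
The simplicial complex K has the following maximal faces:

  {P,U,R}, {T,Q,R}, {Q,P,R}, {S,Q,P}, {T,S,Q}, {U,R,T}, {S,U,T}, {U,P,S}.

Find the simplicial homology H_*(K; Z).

H_0 = Z,  H_1 = 0,  H_2 = Z.

We work with the vertex ordering P < Q < R < S < T < U. The simplices of K, each written with vertices in increasing order, are:

  0-simplices (6): P, Q, R, S, T, U
  1-simplices (12): PQ, PR, PS, PU, QR, QS, QT, RT, RU, ST, SU, TU
  2-simplices (8): PQR, PQS, PRU, PSU, QRT, QST, RTU, STU

so the chain groups are C_0 ≅ Z^6, C_1 ≅ Z^12, C_2 ≅ Z^8.

The boundary map ∂_1: C_1 → C_0 is given by ∂[p,q] = [q] − [p]. For instance
  ∂TU = U − T.
The resulting 6×12 matrix has rank 5, and its Smith normal form has invariant factors (1,1,1,1,1).

The boundary map ∂_2: C_2 → C_1 acts by ∂[p,q,r] = [q,r] − [p,r] + [p,q]. For instance
  ∂PQR = QR − PR + PQ,
  ∂STU = TU − SU + ST.
This gives a 12×8 integer matrix of rank 7; reducing to Smith normal form yields diagonal entries (1,1,1,1,1,1,1).

Now H_k = ker ∂_k / im ∂_{k+1}, so:

  H_0: rank C_0 − rank ∂_1 = 6 − 5 = 1, and the invariant factors of ∂_1 are all 1, so H_0 = Z.
  H_1: rank ker ∂_1 − rank ∂_2 = (12 − 5) − 7 = 0, and the invariant factors of ∂_2 are all 1, so H_1 = 0.
  H_2: rank ker ∂_2 − rank ∂_3 = (8 − 7) − 0 = 1, and there is no ∂_3, so H_2 = Z.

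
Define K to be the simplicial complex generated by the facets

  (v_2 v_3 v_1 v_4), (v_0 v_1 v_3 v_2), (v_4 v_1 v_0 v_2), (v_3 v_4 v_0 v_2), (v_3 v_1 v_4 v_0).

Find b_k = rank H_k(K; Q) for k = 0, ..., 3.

b_0 = 1, b_1 = 0, b_2 = 0, b_3 = 1.

Order the vertices as v_0 < v_1 < v_2 < v_3 < v_4. Listing each simplex with vertices in this order, K has dimension 3 with simplices:

  0-simplices (5): [v_0], [v_1], [v_2], [v_3], [v_4]
  1-simplices (10): [v_0,v_1], [v_0,v_2], [v_0,v_3], [v_0,v_4], [v_1,v_2], [v_1,v_3], [v_1,v_4], [v_2,v_3], [v_2,v_4], [v_3,v_4]
  2-simplices (10): [v_0,v_1,v_2], [v_0,v_1,v_3], [v_0,v_1,v_4], [v_0,v_2,v_3], [v_0,v_2,v_4], [v_0,v_3,v_4], [v_1,v_2,v_3], [v_1,v_2,v_4], [v_1,v_3,v_4], [v_2,v_3,v_4]
  3-simplices (5): [v_0,v_1,v_2,v_3], [v_0,v_1,v_2,v_4], [v_0,v_1,v_3,v_4], [v_0,v_2,v_3,v_4], [v_1,v_2,v_3,v_4]

Hence C_0 ≅ Z^5, C_1 ≅ Z^10, C_2 ≅ Z^10, C_3 ≅ Z^5.

∂_1: C_1 → C_0 sends each edge [p,q] (with p < q) to q − p.
The resulting 5×10 matrix has rank 4, and its Smith normal form has invariant factors (1,1,1,1).

The boundary map ∂_2: C_2 → C_1 maps a triangle to the signed sum of its edges. For instance
  ∂[v_0,v_2,v_3] = [v_2,v_3] − [v_0,v_3] + [v_0,v_2],
  ∂[v_0,v_2,v_4] = [v_2,v_4] − [v_0,v_4] + [v_0,v_2].
This gives a 10×10 integer matrix of rank 6; reducing to Smith normal form yields diagonal entries (1,1,1,1,1,1).

∂_3: C_3 → C_2 sends each 3-simplex σ to the alternating sum Σ_i (−1)^i (σ with its i-th vertex removed). For instance
  ∂[v_0,v_2,v_3,v_4] = [v_2,v_3,v_4] − [v_0,v_3,v_4] + [v_0,v_2,v_4] − [v_0,v_2,v_3],
  ∂[v_0,v_1,v_2,v_4] = [v_1,v_2,v_4] − [v_0,v_2,v_4] + [v_0,v_1,v_4] − [v_0,v_1,v_2].
This gives a 10×5 integer matrix of rank 4; reducing to Smith normal form yields diagonal entries (1,1,1,1).

Computing H_k = (kernel of ∂_k) / (image of ∂_{k+1}):

  H_0: rank C_0 − rank ∂_1 = 5 − 4 = 1, and the invariant factors of ∂_1 are all 1, so H_0 ≅ Z.
  H_1: rank ker ∂_1 − rank ∂_2 = (10 − 4) − 6 = 0, and the invariant factors of ∂_2 are all 1, so H_1 ≅ 0.
  H_2: rank ker ∂_2 − rank ∂_3 = (10 − 6) − 4 = 0, and the invariant factors of ∂_3 are all 1, so H_2 ≅ 0.
  H_3: rank ker ∂_3 − rank ∂_4 = (5 − 4) − 0 = 1, and there is no ∂_4, so H_3 ≅ Z.

As a check, the Euler characteristic is 5 − 10 + 10 − 5 = 0, which agrees with 1 − 0 + 0 − 1 = 0.
(K is a triangulation of the 3-sphere S^3.)

Hence the Betti numbers are b_0 = 1, b_1 = 0, b_2 = 0, b_3 = 1.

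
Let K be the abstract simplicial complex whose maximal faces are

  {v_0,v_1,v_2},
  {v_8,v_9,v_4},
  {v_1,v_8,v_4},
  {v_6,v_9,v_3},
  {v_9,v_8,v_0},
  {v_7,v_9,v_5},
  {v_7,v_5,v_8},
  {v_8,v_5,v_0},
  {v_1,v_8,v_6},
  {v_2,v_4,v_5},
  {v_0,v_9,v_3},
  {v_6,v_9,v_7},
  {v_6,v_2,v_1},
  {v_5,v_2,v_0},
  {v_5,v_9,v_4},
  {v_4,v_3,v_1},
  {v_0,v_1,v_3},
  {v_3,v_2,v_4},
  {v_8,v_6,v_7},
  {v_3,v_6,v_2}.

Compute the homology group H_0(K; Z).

H_0 ≅ Z.

Fix the vertex order v_0 < v_1 < v_2 < v_3 < v_4 < v_5 < v_6 < v_7 < v_8 < v_9 and write every simplex with vertices in increasing order. Then dim K = 2 and the simplices of K are:

  0-simplices (10): [v_0], [v_1], [v_2], [v_3], [v_4], [v_5], [v_6], [v_7], [v_8], [v_9]
  1-simplices (30): (30 of them)
  2-simplices (20): (20 of them)

giving chain groups C_0 ≅ Z^10, C_1 ≅ Z^30, C_2 ≅ Z^20.

∂_1: C_1 → C_0 sends each edge [p,q] (with p < q) to q − p. For instance
  ∂[v_5,v_7] = [v_7] − [v_5].
As a 10×30 matrix over Z this has rank 9, with invariant factors (1,1,1,1,1,1,1,1,1).

Boundary ∂_2: C_2 → C_1 maps a triangle to the signed sum of its edges. For instance
  ∂[v_6,v_7,v_8] = [v_7,v_8] − [v_6,v_8] + [v_6,v_7],
  ∂[v_5,v_7,v_9] = [v_7,v_9] − [v_5,v_9] + [v_5,v_7].
As a 30×20 matrix over Z this has rank 20, with invariant factors (1,1,1,1,1,1,1,1,1,1,1,1,1,1,1,1,1,1,1,2).

Reading off H_k = ker ∂_k / im ∂_{k+1}:

  H_0: rank C_0 − rank ∂_1 = 10 − 9 = 1, and the invariant factors of ∂_1 are all 1, so H_0 = Z.

(K is a triangulation of the Klein bottle.)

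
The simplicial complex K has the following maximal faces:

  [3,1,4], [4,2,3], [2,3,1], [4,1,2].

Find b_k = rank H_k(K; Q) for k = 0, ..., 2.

b_0 = 1, b_1 = 0, b_2 = 1.

Take the total order 1 < 2 < 3 < 4 on the vertex set. Then K (dimension 2) consists of the simplices:

  0-simplices (4): [1], [2], [3], [4]
  1-simplices (6): [1,2], [1,3], [1,4], [2,3], [2,4], [3,4]
  2-simplices (4): [1,2,3], [1,2,4], [1,3,4], [2,3,4]

so the chain groups are C_0 ≅ Z^4, C_1 ≅ Z^6, C_2 ≅ Z^4.

The boundary map ∂_1: C_1 → C_0 sends each edge [p,q] (with p < q) to q − p. For instance
  ∂[2,4] = [4] − [2].
As a 4×6 matrix over Z this has rank 3, with invariant factors (1,1,1).

∂_2: C_2 → C_1 acts by ∂[p,q,r] = [q,r] − [p,r] + [p,q]. For instance
  ∂[2,3,4] = [3,4] − [2,4] + [2,3],
  ∂[1,2,3] = [2,3] − [1,3] + [1,2].
As a 6×4 matrix over Z this has rank 3, with invariant factors (1,1,1).

Computing H_k = (kernel of ∂_k) / (image of ∂_{k+1}):

  H_0: rank C_0 − rank ∂_1 = 4 − 3 = 1, and the invariant factors of ∂_1 are all 1, so H_0 ≅ Z.
  H_1: rank ker ∂_1 − rank ∂_2 = (6 − 3) − 3 = 0, and the invariant factors of ∂_2 are all 1, so H_1 ≅ 0.
  H_2: rank ker ∂_2 − rank ∂_3 = (4 − 3) − 0 = 1, and there is no ∂_3, so H_2 ≅ Z.

Hence the Betti numbers are b_0 = 1, b_1 = 0, b_2 = 1.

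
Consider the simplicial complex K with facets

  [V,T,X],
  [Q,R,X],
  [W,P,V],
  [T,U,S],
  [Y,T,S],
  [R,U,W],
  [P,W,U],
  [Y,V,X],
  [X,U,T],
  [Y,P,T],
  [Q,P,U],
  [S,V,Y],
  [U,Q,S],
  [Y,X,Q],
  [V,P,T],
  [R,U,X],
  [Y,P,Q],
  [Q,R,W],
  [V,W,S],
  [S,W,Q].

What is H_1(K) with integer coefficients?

H_1 = Z ⊕ Z/2.

We work with the vertex ordering P < Q < R < S < T < U < V < W < X < Y. The simplices of K, each written with vertices in increasing order, are:

  0-simplices (10): P, Q, R, S, T, U, V, W, X, Y
  1-simplices (30): PQ, PT, PU, PV, PW, PY, QR, QS, QU, QW, QX, QY, RU, RW, RX, ST, SU, SV, SW, SY, TU, TV, TX, TY, UW, UX, VW, VX, VY, XY
  2-simplices (20): PQU, PQY, PTV, PTY, PUW, PVW, QRW, QRX, QSU, QSW, QXY, RUW, RUX, STU, STY, SVW, SVY, TUX, TVX, VXY

so the chain groups are C_0 ≅ Z^10, C_1 ≅ Z^30, C_2 ≅ Z^20.

∂_1: C_1 → C_0 is given by ∂[p,q] = [q] − [p].
The 10×30 boundary matrix has rank 9 and Smith normal form diag(1,1,1,1,1,1,1,1,1).

∂_2: C_2 → C_1 maps a triangle to the signed sum of its edges. For instance
  ∂STU = TU − SU + ST,
  ∂PVW = VW − PW + PV.
As a 30×20 matrix over Z this has rank 20, with invariant factors (1,1,1,1,1,1,1,1,1,1,1,1,1,1,1,1,1,1,1,2).

Reading off H_k = ker ∂_k / im ∂_{k+1}:

  H_1: rank ker ∂_1 − rank ∂_2 = (30 − 9) − 20 = 1, and ∂_2 has invariant factor 2 > 1, so H_1 ≅ Z ⊕ Z/2.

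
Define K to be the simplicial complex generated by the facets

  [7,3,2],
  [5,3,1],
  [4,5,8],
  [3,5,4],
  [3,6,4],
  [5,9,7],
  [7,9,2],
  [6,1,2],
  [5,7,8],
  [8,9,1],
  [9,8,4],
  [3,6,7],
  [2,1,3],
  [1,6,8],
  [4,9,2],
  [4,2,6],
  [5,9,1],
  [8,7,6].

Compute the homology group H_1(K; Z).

H_1 ≅ Z ⊕ Z/2.

We work with the vertex ordering 1 < 2 < 3 < 4 < 5 < 6 < 7 < 8 < 9. The simplices of K, each written with vertices in increasing order, are:

  0-simplices (9): [1], [2], [3], [4], [5], [6], [7], [8], [9]
  1-simplices (27): (27 of them)
  2-simplices (18): [1,2,3], [1,2,6], [1,3,5], [1,5,9], [1,6,8], [1,8,9], [2,3,7], [2,4,6], [2,4,9], [2,7,9], [3,4,5], [3,4,6], [3,6,7], [4,5,8], [4,8,9], [5,7,8], [5,7,9], [6,7,8]

giving chain groups C_0 ≅ Z^9, C_1 ≅ Z^27, C_2 ≅ Z^18.

The boundary map ∂_1: C_1 → C_0 sends each edge [p,q] (with p < q) to q − p.
The resulting 9×27 matrix has rank 8, and its Smith normal form has invariant factors (1,1,1,1,1,1,1,1).

∂_2: C_2 → C_1 acts by ∂[p,q,r] = [q,r] − [p,r] + [p,q]. For instance
  ∂[4,8,9] = [8,9] − [4,9] + [4,8],
  ∂[1,2,6] = [2,6] − [1,6] + [1,2].
The resulting 27×18 matrix has rank 18, and its Smith normal form has invariant factors (1,1,1,1,1,1,1,1,1,1,1,1,1,1,1,1,1,2).

Now H_k = ker ∂_k / im ∂_{k+1}, so:

  H_1: rank ker ∂_1 − rank ∂_2 = (27 − 8) − 18 = 1, and ∂_2 has invariant factor 2 > 1, so H_1 = Z ⊕ Z/2.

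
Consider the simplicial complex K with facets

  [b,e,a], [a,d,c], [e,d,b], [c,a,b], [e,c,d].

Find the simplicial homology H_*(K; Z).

Fix the vertex order a < b < c < d < e and write every simplex with vertices in increasing order. Then dim K = 2 and the simplices of K are:

  0-simplices (5): a, b, c, d, e
  1-simplices (10): ab, ac, ad, ae, bc, bd, be, cd, ce, de
  2-simplices (5): abc, abe, acd, bde, cde

so the chain groups are C_0 ≅ Z^5, C_1 ≅ Z^10, C_2 ≅ Z^5.

∂_1: C_1 → C_0 maps an edge to its endpoints' difference, ∂[p,q] = q − p.
As a 5×10 matrix over Z this has rank 4, with invariant factors (1,1,1,1).

Boundary ∂_2: C_2 → C_1 acts by ∂[p,q,r] = [q,r] − [p,r] + [p,q]. For instance
  ∂abe = be − ae + ab,
  ∂abc = bc − ac + ab.
As a 10×5 matrix over Z this has rank 5, with invariant factors (1,1,1,1,1).

Computing H_k = (kernel of ∂_k) / (image of ∂_{k+1}):

  H_0: rank C_0 − rank ∂_1 = 5 − 4 = 1, and the invariant factors of ∂_1 are all 1, so H_0 ≅ Z.
  H_1: rank ker ∂_1 − rank ∂_2 = (10 − 4) − 5 = 1, and the invariant factors of ∂_2 are all 1, so H_1 ≅ Z.
  H_2: rank ker ∂_2 − rank ∂_3 = (5 − 5) − 0 = 0, and there is no ∂_3, so H_2 ≅ 0.

As a check, the Euler characteristic is 5 − 10 + 5 = 0, which agrees with 1 − 1 + 0 = 0.
(K is a triangulation of the Möbius band.)

H_0 ≅ Z,  H_1 ≅ Z,  H_2 = 0.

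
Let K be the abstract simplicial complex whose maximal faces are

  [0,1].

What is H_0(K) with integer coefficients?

Take the total order 0 < 1 on the vertex set. Then K (dimension 1) consists of the simplices:

  0-simplices (2): [0], [1]
  1-simplices (1): [0,1]

so the chain groups are C_0 ≅ Z^2, C_1 ≅ Z^1.

∂_1: C_1 → C_0 is given by ∂[p,q] = [q] − [p]. For instance
  ∂[0,1] = [1] − [0].
This gives a 2×1 integer matrix of rank 1; reducing to Smith normal form yields diagonal entries (1).

Computing H_k = (kernel of ∂_k) / (image of ∂_{k+1}):

  H_0: rank C_0 − rank ∂_1 = 2 − 1 = 1, and the invariant factors of ∂_1 are all 1, so H_0 = Z.

(K is a triangulation of the 1-simplex.)

H_0 = Z.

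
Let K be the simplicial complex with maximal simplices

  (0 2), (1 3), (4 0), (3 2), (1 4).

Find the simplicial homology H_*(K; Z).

H_0 = Z,  H_1 = Z.

Order the vertices as 0 < 1 < 2 < 3 < 4. Listing each simplex with vertices in this order, K has dimension 1 with simplices:

  0-simplices (5): [0], [1], [2], [3], [4]
  1-simplices (5): [0,2], [0,4], [1,3], [1,4], [2,3]

Hence C_0 ≅ Z^5, C_1 ≅ Z^5.

∂_1: C_1 → C_0 is given by ∂[p,q] = [q] − [p]. For instance
  ∂[1,3] = [3] − [1].
The resulting 5×5 matrix has rank 4, and its Smith normal form has invariant factors (1,1,1,1).

Reading off H_k = ker ∂_k / im ∂_{k+1}:

  H_0: rank C_0 − rank ∂_1 = 5 − 4 = 1, and the invariant factors of ∂_1 are all 1, so H_0 ≅ Z.
  H_1: rank ker ∂_1 − rank ∂_2 = (5 − 4) − 0 = 1, and there is no ∂_2, so H_1 ≅ Z.

As a check, the Euler characteristic is 5 − 5 = 0, which agrees with 1 − 1 = 0.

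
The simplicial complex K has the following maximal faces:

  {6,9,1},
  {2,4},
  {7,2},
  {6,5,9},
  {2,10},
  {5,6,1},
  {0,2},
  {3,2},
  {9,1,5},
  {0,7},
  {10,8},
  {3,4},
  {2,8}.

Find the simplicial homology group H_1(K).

Order the vertices as 0 < 1 < 2 < 3 < 4 < 5 < 6 < 7 < 8 < 9 < 10. Listing each simplex with vertices in this order, K has dimension 2 with simplices:

  0-simplices (11): [0], [1], [2], [3], [4], [5], [6], [7], [8], [9], [10]
  1-simplices (15): [0,2], [0,7], [1,5], [1,6], [1,9], [2,3], [2,4], [2,7], [2,8], [2,10], [3,4], [5,6], [5,9], [6,9], [8,10]
  2-simplices (4): [1,5,6], [1,5,9], [1,6,9], [5,6,9]

Hence C_0 ≅ Z^11, C_1 ≅ Z^15, C_2 ≅ Z^4.

The boundary map ∂_1: C_1 → C_0 maps an edge to its endpoints' difference, ∂[p,q] = q − p.
This gives a 11×15 integer matrix of rank 9; reducing to Smith normal form yields diagonal entries (1,1,1,1,1,1,1,1,1).

The boundary map ∂_2: C_2 → C_1 acts by ∂[p,q,r] = [q,r] − [p,r] + [p,q]. For instance
  ∂[5,6,9] = [6,9] − [5,9] + [5,6],
  ∂[1,6,9] = [6,9] − [1,9] + [1,6].
The resulting 15×4 matrix has rank 3, and its Smith normal form has invariant factors (1,1,1).

Reading off H_k = ker ∂_k / im ∂_{k+1}:

  H_1: rank ker ∂_1 − rank ∂_2 = (15 − 9) − 3 = 3, and the invariant factors of ∂_2 are all 1, so H_1 = Z^3.

(K is a triangulation of the disjoint union of the 2-sphere S^2 and a wedge of 3 circles.)

H_1 ≅ Z^3.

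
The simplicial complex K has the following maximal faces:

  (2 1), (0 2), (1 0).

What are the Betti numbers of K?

Order the vertices as 0 < 1 < 2. Listing each simplex with vertices in this order, K has dimension 1 with simplices:

  0-simplices (3): [0], [1], [2]
  1-simplices (3): [0,1], [0,2], [1,2]

so the chain groups are C_0 ≅ Z^3, C_1 ≅ Z^3.

The boundary map ∂_1: C_1 → C_0 is given by ∂[p,q] = [q] − [p].
As a 3×3 matrix over Z this has rank 2, with invariant factors (1,1).

Now H_k = ker ∂_k / im ∂_{k+1}, so:

  H_0: rank C_0 − rank ∂_1 = 3 − 2 = 1, and the invariant factors of ∂_1 are all 1, so H_0 = Z.
  H_1: rank ker ∂_1 − rank ∂_2 = (3 − 2) − 0 = 1, and there is no ∂_2, so H_1 = Z.

(K is a triangulation of the circle S^1.)

Hence the Betti numbers are b_0 = 1, b_1 = 1.

b_0 = 1, b_1 = 1.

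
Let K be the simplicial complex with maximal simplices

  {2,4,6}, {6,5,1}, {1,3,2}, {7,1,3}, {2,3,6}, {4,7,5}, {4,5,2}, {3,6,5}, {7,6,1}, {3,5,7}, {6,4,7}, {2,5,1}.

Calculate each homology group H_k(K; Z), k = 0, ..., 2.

H_0 = Z,  H_1 = Z/2,  H_2 = 0.

Take the total order 1 < 2 < 3 < 4 < 5 < 6 < 7 on the vertex set. Then K (dimension 2) consists of the simplices:

  0-simplices (7): [1], [2], [3], [4], [5], [6], [7]
  1-simplices (18): [1,2], [1,3], [1,5], [1,6], [1,7], [2,3], [2,4], [2,5], [2,6], [3,5], [3,6], [3,7], [4,5], [4,6], [4,7], [5,6], [5,7], [6,7]
  2-simplices (12): [1,2,3], [1,2,5], [1,3,7], [1,5,6], [1,6,7], [2,3,6], [2,4,5], [2,4,6], [3,5,6], [3,5,7], [4,5,7], [4,6,7]

so the chain groups are C_0 ≅ Z^7, C_1 ≅ Z^18, C_2 ≅ Z^12.

The boundary map ∂_1: C_1 → C_0 sends each edge [p,q] (with p < q) to q − p.
This gives a 7×18 integer matrix of rank 6; reducing to Smith normal form yields diagonal entries (1,1,1,1,1,1).

Boundary ∂_2: C_2 → C_1 acts by ∂[p,q,r] = [q,r] − [p,r] + [p,q]. For instance
  ∂[2,4,6] = [4,6] − [2,6] + [2,4],
  ∂[1,2,3] = [2,3] − [1,3] + [1,2].
This gives a 18×12 integer matrix of rank 12; reducing to Smith normal form yields diagonal entries (1,1,1,1,1,1,1,1,1,1,1,2).

Now H_k = ker ∂_k / im ∂_{k+1}, so:

  H_0: rank C_0 − rank ∂_1 = 7 − 6 = 1, and the invariant factors of ∂_1 are all 1, so H_0 = Z.
  H_1: rank ker ∂_1 − rank ∂_2 = (18 − 6) − 12 = 0, and ∂_2 has invariant factor 2 > 1, so H_1 = Z/2.
  H_2: rank ker ∂_2 − rank ∂_3 = (12 − 12) − 0 = 0, and there is no ∂_3, so H_2 = 0.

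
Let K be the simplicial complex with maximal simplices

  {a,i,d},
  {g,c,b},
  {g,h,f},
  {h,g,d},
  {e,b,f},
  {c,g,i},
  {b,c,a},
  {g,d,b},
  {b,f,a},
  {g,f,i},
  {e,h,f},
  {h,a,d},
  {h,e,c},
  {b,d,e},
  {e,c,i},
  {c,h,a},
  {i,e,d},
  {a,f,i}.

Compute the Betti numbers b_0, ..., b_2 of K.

Order the vertices as a < b < c < d < e < f < g < h < i. Listing each simplex with vertices in this order, K has dimension 2 with simplices:

  0-simplices (9): a, b, c, d, e, f, g, h, i
  1-simplices (27): ab, ac, ad, af, ah, ai, bc, bd, be, bf, bg, ce, cg, ch, ci, de, dg, dh, di, ef, eh, ei, fg, fh, fi, gh, gi
  2-simplices (18): abc, abf, ach, adh, adi, afi, bcg, bde, bdg, bef, ceh, cei, cgi, dei, dgh, efh, fgh, fgi

giving chain groups C_0 ≅ Z^9, C_1 ≅ Z^27, C_2 ≅ Z^18.

∂_1: C_1 → C_0 sends each edge [p,q] (with p < q) to q − p.
The resulting 9×27 matrix has rank 8, and its Smith normal form has invariant factors (1,1,1,1,1,1,1,1).

Boundary ∂_2: C_2 → C_1 acts by ∂[p,q,r] = [q,r] − [p,r] + [p,q]. For instance
  ∂adi = di − ai + ad,
  ∂ceh = eh − ch + ce.
The 27×18 boundary matrix has rank 17 and Smith normal form diag(1,1,1,1,1,1,1,1,1,1,1,1,1,1,1,1,1).

Reading off H_k = ker ∂_k / im ∂_{k+1}:

  H_0: rank C_0 − rank ∂_1 = 9 − 8 = 1, and the invariant factors of ∂_1 are all 1, so H_0 = Z.
  H_1: rank ker ∂_1 − rank ∂_2 = (27 − 8) − 17 = 2, and the invariant factors of ∂_2 are all 1, so H_1 = Z^2.
  H_2: rank ker ∂_2 − rank ∂_3 = (18 − 17) − 0 = 1, and there is no ∂_3, so H_2 = Z.

(K is a triangulation of the torus T^2.)

Hence the Betti numbers are b_0 = 1, b_1 = 2, b_2 = 1.

b_0 = 1, b_1 = 2, b_2 = 1.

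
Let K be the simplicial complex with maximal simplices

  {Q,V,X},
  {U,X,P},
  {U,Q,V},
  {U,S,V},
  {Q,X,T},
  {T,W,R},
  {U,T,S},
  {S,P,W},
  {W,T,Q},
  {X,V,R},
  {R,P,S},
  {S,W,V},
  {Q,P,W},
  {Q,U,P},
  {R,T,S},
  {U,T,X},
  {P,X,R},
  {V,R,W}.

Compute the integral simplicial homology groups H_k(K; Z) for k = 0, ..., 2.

Take the total order P < Q < R < S < T < U < V < W < X on the vertex set. Then K (dimension 2) consists of the simplices:

  0-simplices (9): P, Q, R, S, T, U, V, W, X
  1-simplices (27): PQ, PR, PS, PU, PW, PX, QT, QU, QV, QW, QX, RS, RT, RV, RW, RX, ST, SU, SV, SW, TU, TW, TX, UV, UX, VW, VX
  2-simplices (18): PQU, PQW, PRS, PRX, PSW, PUX, QTW, QTX, QUV, QVX, RST, RTW, RVW, RVX, STU, SUV, SVW, TUX

so the chain groups are C_0 ≅ Z^9, C_1 ≅ Z^27, C_2 ≅ Z^18.

The boundary map ∂_1: C_1 → C_0 is given by ∂[p,q] = [q] − [p]. For instance
  ∂PX = X − P.
As a 9×27 matrix over Z this has rank 8, with invariant factors (1,1,1,1,1,1,1,1).

Boundary ∂_2: C_2 → C_1 maps a triangle to the signed sum of its edges. For instance
  ∂PSW = SW − PW + PS,
  ∂PQU = QU − PU + PQ.
As a 27×18 matrix over Z this has rank 18, with invariant factors (1,1,1,1,1,1,1,1,1,1,1,1,1,1,1,1,1,2).

Now H_k = ker ∂_k / im ∂_{k+1}, so:

  H_0: rank C_0 − rank ∂_1 = 9 − 8 = 1, and the invariant factors of ∂_1 are all 1, so H_0 ≅ Z.
  H_1: rank ker ∂_1 − rank ∂_2 = (27 − 8) − 18 = 1, and ∂_2 has invariant factor 2 > 1, so H_1 ≅ Z × Z/2.
  H_2: rank ker ∂_2 − rank ∂_3 = (18 − 18) − 0 = 0, and there is no ∂_3, so H_2 ≅ 0.

H_0 ≅ Z,  H_1 ≅ Z × Z/2,  H_2 = 0.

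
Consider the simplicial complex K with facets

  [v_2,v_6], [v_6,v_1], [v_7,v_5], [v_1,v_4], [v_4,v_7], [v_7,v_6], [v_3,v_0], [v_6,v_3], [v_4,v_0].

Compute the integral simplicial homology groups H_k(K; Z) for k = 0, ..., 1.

H_0 ≅ Z,  H_1 ≅ Z^2.

We work with the vertex ordering v_0 < v_1 < v_2 < v_3 < v_4 < v_5 < v_6 < v_7. The simplices of K, each written with vertices in increasing order, are:

  0-simplices (8): [v_0], [v_1], [v_2], [v_3], [v_4], [v_5], [v_6], [v_7]
  1-simplices (9): [v_0,v_3], [v_0,v_4], [v_1,v_4], [v_1,v_6], [v_2,v_6], [v_3,v_6], [v_4,v_7], [v_5,v_7], [v_6,v_7]

so the chain groups are C_0 ≅ Z^8, C_1 ≅ Z^9.

Boundary ∂_1: C_1 → C_0 is given by ∂[p,q] = [q] − [p]. For instance
  ∂[v_1,v_6] = [v_6] − [v_1].
As a 8×9 matrix over Z this has rank 7, with invariant factors (1,1,1,1,1,1,1).

Reading off H_k = ker ∂_k / im ∂_{k+1}:

  H_0: rank C_0 − rank ∂_1 = 8 − 7 = 1, and the invariant factors of ∂_1 are all 1, so H_0 = Z.
  H_1: rank ker ∂_1 − rank ∂_2 = (9 − 7) − 0 = 2, and there is no ∂_2, so H_1 = Z^2.

As a check, the Euler characteristic is 8 − 9 = -1, which agrees with 1 − 2 = -1.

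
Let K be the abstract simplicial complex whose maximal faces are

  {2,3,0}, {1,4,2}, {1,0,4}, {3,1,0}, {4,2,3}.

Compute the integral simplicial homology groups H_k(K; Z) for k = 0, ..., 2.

H_0 ≅ Z,  H_1 ≅ Z,  H_2 = 0.

Order the vertices as 0 < 1 < 2 < 3 < 4. Listing each simplex with vertices in this order, K has dimension 2 with simplices:

  0-simplices (5): [0], [1], [2], [3], [4]
  1-simplices (10): [0,1], [0,2], [0,3], [0,4], [1,2], [1,3], [1,4], [2,3], [2,4], [3,4]
  2-simplices (5): [0,1,3], [0,1,4], [0,2,3], [1,2,4], [2,3,4]

so the chain groups are C_0 ≅ Z^5, C_1 ≅ Z^10, C_2 ≅ Z^5.

The boundary map ∂_1: C_1 → C_0 is given by ∂[p,q] = [q] − [p]. For instance
  ∂[2,4] = [4] − [2].
This gives a 5×10 integer matrix of rank 4; reducing to Smith normal form yields diagonal entries (1,1,1,1).

The boundary map ∂_2: C_2 → C_1 acts by ∂[p,q,r] = [q,r] − [p,r] + [p,q]. For instance
  ∂[0,1,3] = [1,3] − [0,3] + [0,1],
  ∂[0,2,3] = [2,3] − [0,3] + [0,2].
This gives a 10×5 integer matrix of rank 5; reducing to Smith normal form yields diagonal entries (1,1,1,1,1).

Computing H_k = (kernel of ∂_k) / (image of ∂_{k+1}):

  H_0: rank C_0 − rank ∂_1 = 5 − 4 = 1, and the invariant factors of ∂_1 are all 1, so H_0 = Z.
  H_1: rank ker ∂_1 − rank ∂_2 = (10 − 4) − 5 = 1, and the invariant factors of ∂_2 are all 1, so H_1 = Z.
  H_2: rank ker ∂_2 − rank ∂_3 = (5 − 5) − 0 = 0, and there is no ∂_3, so H_2 = 0.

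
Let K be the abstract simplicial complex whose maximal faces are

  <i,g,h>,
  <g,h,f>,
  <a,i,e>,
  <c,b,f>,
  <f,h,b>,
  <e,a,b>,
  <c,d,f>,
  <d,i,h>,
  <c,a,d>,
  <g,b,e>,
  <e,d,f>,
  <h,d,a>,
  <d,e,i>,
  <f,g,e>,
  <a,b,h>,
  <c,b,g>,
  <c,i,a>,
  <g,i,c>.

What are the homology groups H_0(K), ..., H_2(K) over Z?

H_0 ≅ Z,  H_1 ≅ Z ⊕ Z_2,  H_2 = 0.

We work with the vertex ordering a < b < c < d < e < f < g < h < i. The simplices of K, each written with vertices in increasing order, are:

  0-simplices (9): a, b, c, d, e, f, g, h, i
  1-simplices (27): ab, ac, ad, ae, ah, ai, bc, be, bf, bg, bh, cd, cf, cg, ci, de, df, dh, di, ef, eg, ei, fg, fh, gh, gi, hi
  2-simplices (18): abe, abh, acd, aci, adh, aei, bcf, bcg, beg, bfh, cdf, cgi, def, dei, dhi, efg, fgh, ghi

giving chain groups C_0 ≅ Z^9, C_1 ≅ Z^27, C_2 ≅ Z^18.

∂_1: C_1 → C_0 maps an edge to its endpoints' difference, ∂[p,q] = q − p.
As a 9×27 matrix over Z this has rank 8, with invariant factors (1,1,1,1,1,1,1,1).

Boundary ∂_2: C_2 → C_1 sends each 2-simplex [p,q,r] to [q,r] − [p,r] + [p,q]. For instance
  ∂beg = eg − bg + be,
  ∂acd = cd − ad + ac.
This gives a 27×18 integer matrix of rank 18; reducing to Smith normal form yields diagonal entries (1,1,1,1,1,1,1,1,1,1,1,1,1,1,1,1,1,2).

From H_k ≅ ker(∂_k) / im(∂_{k+1}) we obtain:

  H_0: rank C_0 − rank ∂_1 = 9 − 8 = 1, and the invariant factors of ∂_1 are all 1, so H_0 ≅ Z.
  H_1: rank ker ∂_1 − rank ∂_2 = (27 − 8) − 18 = 1, and ∂_2 has invariant factor 2 > 1, so H_1 ≅ Z ⊕ Z_2.
  H_2: rank ker ∂_2 − rank ∂_3 = (18 − 18) − 0 = 0, and there is no ∂_3, so H_2 ≅ 0.

As a check, the Euler characteristic is 9 − 27 + 18 = 0, which agrees with 1 − 1 + 0 = 0.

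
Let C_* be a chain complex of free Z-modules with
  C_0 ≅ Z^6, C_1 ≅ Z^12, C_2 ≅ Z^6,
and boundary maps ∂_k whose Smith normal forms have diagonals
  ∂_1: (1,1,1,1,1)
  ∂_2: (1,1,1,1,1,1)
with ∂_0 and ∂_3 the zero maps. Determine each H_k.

H_0 = Z,  H_1 = Z,  H_2 = 0.

H_0: b_0 = 6 − 0 − 5 = 1; torsion from ∂_1 factors > 1: none. So H_0 = Z.
H_1: b_1 = 12 − 5 − 6 = 1; torsion from ∂_2 factors > 1: none. So H_1 = Z.
H_2: b_2 = 6 − 6 − 0 = 0; torsion from ∂_3 factors > 1: none. So H_2 = 0.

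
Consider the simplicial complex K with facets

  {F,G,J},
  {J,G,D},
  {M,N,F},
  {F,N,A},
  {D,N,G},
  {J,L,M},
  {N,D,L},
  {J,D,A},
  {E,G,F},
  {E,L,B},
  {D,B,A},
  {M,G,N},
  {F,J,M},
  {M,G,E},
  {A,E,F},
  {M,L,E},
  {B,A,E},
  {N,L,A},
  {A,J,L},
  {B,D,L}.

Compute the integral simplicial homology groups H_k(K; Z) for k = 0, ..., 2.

Fix the vertex order A < B < D < E < F < G < J < L < M < N and write every simplex with vertices in increasing order. Then dim K = 2 and the simplices of K are:

  0-simplices (10): A, B, D, E, F, G, J, L, M, N
  1-simplices (30): AB, AD, AE, AF, AJ, AL, AN, BD, BE, BL, DG, DJ, DL, DN, EF, EG, EL, EM, FG, FJ, FM, FN, GJ, GM, GN, JL, JM, LM, LN, MN
  2-simplices (20): ABD, ABE, ADJ, AEF, AFN, AJL, ALN, BDL, BEL, DGJ, DGN, DLN, EFG, EGM, ELM, FGJ, FJM, FMN, GMN, JLM

Hence C_0 ≅ Z^10, C_1 ≅ Z^30, C_2 ≅ Z^20.

Boundary ∂_1: C_1 → C_0 is given by ∂[p,q] = [q] − [p]. For instance
  ∂AB = B − A.
As a 10×30 matrix over Z this has rank 9, with invariant factors (1,1,1,1,1,1,1,1,1).

The boundary map ∂_2: C_2 → C_1 acts by ∂[p,q,r] = [q,r] − [p,r] + [p,q]. For instance
  ∂BEL = EL − BL + BE,
  ∂ALN = LN − AN + AL.
As a 30×20 matrix over Z this has rank 20, with invariant factors (1,1,1,1,1,1,1,1,1,1,1,1,1,1,1,1,1,1,1,2).

Computing H_k = (kernel of ∂_k) / (image of ∂_{k+1}):

  H_0: rank C_0 − rank ∂_1 = 10 − 9 = 1, and the invariant factors of ∂_1 are all 1, so H_0 ≅ Z.
  H_1: rank ker ∂_1 − rank ∂_2 = (30 − 9) − 20 = 1, and ∂_2 has invariant factor 2 > 1, so H_1 ≅ Z × Z/2.
  H_2: rank ker ∂_2 − rank ∂_3 = (20 − 20) − 0 = 0, and there is no ∂_3, so H_2 ≅ 0.

(K is a triangulation of the Klein bottle.)

H_0 ≅ Z,  H_1 ≅ Z × Z/2,  H_2 = 0.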